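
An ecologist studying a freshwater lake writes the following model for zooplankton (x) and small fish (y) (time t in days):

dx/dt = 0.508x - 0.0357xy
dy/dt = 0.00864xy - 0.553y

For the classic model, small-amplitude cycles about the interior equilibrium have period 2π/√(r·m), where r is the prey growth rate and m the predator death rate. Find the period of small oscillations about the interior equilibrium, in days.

T ≈ 11.9 days

Here r = 0.508 and m = 0.553, so r·m = 0.281.
ω = √0.281 = 0.53 per day, hence T = 2π/ω ≈ 11.9 days.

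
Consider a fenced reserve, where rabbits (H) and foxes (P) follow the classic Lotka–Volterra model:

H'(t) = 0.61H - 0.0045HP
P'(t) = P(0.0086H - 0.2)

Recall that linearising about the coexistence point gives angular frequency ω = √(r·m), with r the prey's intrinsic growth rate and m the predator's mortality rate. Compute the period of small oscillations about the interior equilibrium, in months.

T ≈ 18 months

Here r = 0.61 and m = 0.2, so r·m = 0.122.
ω = √0.122 = 0.349 per month, hence T = 2π/ω ≈ 18 months.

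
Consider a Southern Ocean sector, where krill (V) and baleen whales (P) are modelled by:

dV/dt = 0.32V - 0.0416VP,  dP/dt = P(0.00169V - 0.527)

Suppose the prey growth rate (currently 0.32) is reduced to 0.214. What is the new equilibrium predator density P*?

P* ≈ 5.14

At the interior fixed point, setting dV/dt = 0 with V > 0 fixes P* = (prey growth rate)/(VP coefficient) — independent of the other coefficients.
With the change, P* = 0.214/0.0416 = 5.14; it falls from 7.69.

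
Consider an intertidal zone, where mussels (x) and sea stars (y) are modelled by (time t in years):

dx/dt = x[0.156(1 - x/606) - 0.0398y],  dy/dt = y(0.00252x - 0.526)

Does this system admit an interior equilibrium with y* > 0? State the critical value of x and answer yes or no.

The predator equation gives dy/dt > 0 only when x > 0.526/0.00252 = 209.
Without the predator, x → K = 606. Since 606 > 209, the predator can invade and persist.

Threshold x = 209; K > 209, so yes, the predator persists.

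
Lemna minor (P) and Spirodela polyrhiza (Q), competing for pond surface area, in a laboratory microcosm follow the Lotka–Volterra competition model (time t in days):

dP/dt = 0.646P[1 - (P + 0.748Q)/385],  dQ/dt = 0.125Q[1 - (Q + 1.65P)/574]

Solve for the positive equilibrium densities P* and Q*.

Setting both brackets to zero gives the nullclines P + 0.748Q = 385 and 1.65P + Q = 574.
Substituting Q = 574 - 1.65P into the first: P(1 - 0.748·1.65) = 385 - 0.748·574.
So P* = -44.4/-0.234 = 189, and then Q* = 574 - 1.65·189 = 262.

P* ≈ 189, Q* ≈ 262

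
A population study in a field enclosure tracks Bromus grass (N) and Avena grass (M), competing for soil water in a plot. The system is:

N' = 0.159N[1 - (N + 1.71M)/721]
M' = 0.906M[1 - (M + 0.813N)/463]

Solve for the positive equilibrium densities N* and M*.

N* ≈ 181, M* ≈ 316

Setting both brackets to zero gives the nullclines N + 1.71M = 721 and 0.813N + M = 463.
Substituting M = 463 - 0.813N into the first: N(1 - 1.71·0.813) = 721 - 1.71·463.
So N* = -70.7/-0.39 = 181, and then M* = 463 - 0.813·181 = 316.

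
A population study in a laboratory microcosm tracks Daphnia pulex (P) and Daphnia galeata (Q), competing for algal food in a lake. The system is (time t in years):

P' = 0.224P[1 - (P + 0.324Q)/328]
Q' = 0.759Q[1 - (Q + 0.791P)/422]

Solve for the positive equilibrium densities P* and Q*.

Setting both brackets to zero gives the nullclines P + 0.324Q = 328 and 0.791P + Q = 422.
Substituting Q = 422 - 0.791P into the first: P(1 - 0.324·0.791) = 328 - 0.324·422.
So P* = 191/0.744 = 257, and then Q* = 422 - 0.791·257 = 219.

P* ≈ 257, Q* ≈ 219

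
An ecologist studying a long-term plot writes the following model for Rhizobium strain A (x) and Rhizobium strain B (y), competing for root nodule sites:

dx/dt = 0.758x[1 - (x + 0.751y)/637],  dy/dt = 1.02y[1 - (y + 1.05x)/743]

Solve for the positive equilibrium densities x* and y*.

x* ≈ 374, y* ≈ 351

Setting both brackets to zero gives the nullclines x + 0.751y = 637 and 1.05x + y = 743.
Substituting y = 743 - 1.05x into the first: x(1 - 0.751·1.05) = 637 - 0.751·743.
So x* = 79/0.211 = 374, and then y* = 743 - 1.05·374 = 351.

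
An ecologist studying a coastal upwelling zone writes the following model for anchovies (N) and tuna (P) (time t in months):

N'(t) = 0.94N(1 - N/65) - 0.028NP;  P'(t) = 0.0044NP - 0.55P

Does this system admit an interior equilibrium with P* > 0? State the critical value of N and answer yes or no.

Threshold N = 125; K < 125, so no, the predator goes extinct.

The predator equation gives dP/dt > 0 only when N > 0.55/0.0044 = 125.
Without the predator, N → K = 65. Since 65 < 125, the predator cannot invade.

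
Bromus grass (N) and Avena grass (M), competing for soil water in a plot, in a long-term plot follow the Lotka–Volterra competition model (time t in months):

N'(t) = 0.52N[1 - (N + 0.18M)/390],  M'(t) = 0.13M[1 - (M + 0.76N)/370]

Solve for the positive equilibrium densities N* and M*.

N* ≈ 375, M* ≈ 85.3

Setting both brackets to zero gives the nullclines N + 0.18M = 390 and 0.76N + M = 370.
Substituting M = 370 - 0.76N into the first: N(1 - 0.18·0.76) = 390 - 0.18·370.
So N* = 323/0.863 = 375, and then M* = 370 - 0.76·375 = 85.3.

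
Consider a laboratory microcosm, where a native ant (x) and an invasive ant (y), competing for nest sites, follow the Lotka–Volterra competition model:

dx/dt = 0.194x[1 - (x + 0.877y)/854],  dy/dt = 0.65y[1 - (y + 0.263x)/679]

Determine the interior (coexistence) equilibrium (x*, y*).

Setting both brackets to zero gives the nullclines x + 0.877y = 854 and 0.263x + y = 679.
Substituting y = 679 - 0.263x into the first: x(1 - 0.877·0.263) = 854 - 0.877·679.
So x* = 259/0.769 = 336, and then y* = 679 - 0.263·336 = 591.

x* ≈ 336, y* ≈ 591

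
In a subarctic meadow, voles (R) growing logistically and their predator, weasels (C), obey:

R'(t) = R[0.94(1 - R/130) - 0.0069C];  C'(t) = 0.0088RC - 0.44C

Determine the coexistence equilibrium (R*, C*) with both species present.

R* ≈ 50, C* ≈ 83.8

From dC/dt = 0 with C > 0: 0.0088R* = 0.44, so R* = 50.
Substitute into dR/dt = 0: 0.94(1 - 50/130) = 0.0069C*.
The bracket is 0.615, giving C* = 0.578/0.0069 = 83.8.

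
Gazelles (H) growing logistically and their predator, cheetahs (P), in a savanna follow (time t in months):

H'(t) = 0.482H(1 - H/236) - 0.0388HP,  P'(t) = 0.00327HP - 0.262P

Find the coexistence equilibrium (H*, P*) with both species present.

H* ≈ 80.1, P* ≈ 8.21

From dP/dt = 0 with P > 0: 0.00327H* = 0.262, so H* = 80.1.
Substitute into dH/dt = 0: 0.482(1 - 80.1/236) = 0.0388P*.
The bracket is 0.66, giving P* = 0.318/0.0388 = 8.21.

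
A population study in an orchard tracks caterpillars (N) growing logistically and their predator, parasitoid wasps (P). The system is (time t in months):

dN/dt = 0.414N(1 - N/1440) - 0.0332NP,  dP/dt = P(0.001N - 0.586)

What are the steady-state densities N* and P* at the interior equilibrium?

N* ≈ 586, P* ≈ 7.4

From dP/dt = 0 with P > 0: 0.001N* = 0.586, so N* = 586.
Substitute into dN/dt = 0: 0.414(1 - 586/1440) = 0.0332P*.
The bracket is 0.593, giving P* = 0.246/0.0332 = 7.4.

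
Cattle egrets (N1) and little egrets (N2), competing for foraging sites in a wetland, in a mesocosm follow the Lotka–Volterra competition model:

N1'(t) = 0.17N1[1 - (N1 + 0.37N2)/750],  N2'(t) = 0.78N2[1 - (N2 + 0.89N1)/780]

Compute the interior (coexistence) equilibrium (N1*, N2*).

Setting both brackets to zero gives the nullclines N1 + 0.37N2 = 750 and 0.89N1 + N2 = 780.
Substituting N2 = 780 - 0.89N1 into the first: N1(1 - 0.37·0.89) = 750 - 0.37·780.
So N1* = 461/0.671 = 688, and then N2* = 780 - 0.89·688 = 168.

N1* ≈ 688, N2* ≈ 168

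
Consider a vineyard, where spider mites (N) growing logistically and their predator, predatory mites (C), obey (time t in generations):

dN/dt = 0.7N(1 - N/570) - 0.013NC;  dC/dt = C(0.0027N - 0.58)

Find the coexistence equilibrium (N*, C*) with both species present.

From dC/dt = 0 with C > 0: 0.0027N* = 0.58, so N* = 215.
Substitute into dN/dt = 0: 0.7(1 - 215/570) = 0.013C*.
The bracket is 0.623, giving C* = 0.436/0.013 = 33.6.

N* ≈ 215, C* ≈ 33.6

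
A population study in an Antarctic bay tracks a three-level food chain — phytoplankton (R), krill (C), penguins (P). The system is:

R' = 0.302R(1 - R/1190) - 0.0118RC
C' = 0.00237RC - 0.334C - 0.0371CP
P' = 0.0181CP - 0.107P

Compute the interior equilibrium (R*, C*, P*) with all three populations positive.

From dP/dt = 0: 0.0181C* = 0.107, so C* = 5.91.
From dR/dt = 0: 0.302(1 - R*/1190) = 0.0118·5.91, giving R* = 1190·(1 - 0.231) = 915.
From dC/dt = 0: 0.00237·915 - 0.334 = 0.0371P*, so P* = 1.83/0.0371 = 49.5.

R* ≈ 915, C* ≈ 5.91, P* ≈ 49.5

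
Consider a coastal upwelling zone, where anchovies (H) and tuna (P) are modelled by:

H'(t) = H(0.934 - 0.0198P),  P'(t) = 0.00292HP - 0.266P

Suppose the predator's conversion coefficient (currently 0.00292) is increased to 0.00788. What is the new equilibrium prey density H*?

At the interior fixed point, setting dP/dt = 0 with P > 0 fixes H* = (predator death rate)/(HP coefficient) — independent of the other coefficients.
With the change, H* = 0.266/0.00788 = 33.8; it falls from 91.1.

H* ≈ 33.8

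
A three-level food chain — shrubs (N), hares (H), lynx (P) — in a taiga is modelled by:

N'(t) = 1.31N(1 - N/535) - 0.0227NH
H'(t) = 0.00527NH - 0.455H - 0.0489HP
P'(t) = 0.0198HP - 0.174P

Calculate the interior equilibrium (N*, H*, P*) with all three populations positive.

N* ≈ 454, H* ≈ 8.79, P* ≈ 39.6

From dP/dt = 0: 0.0198H* = 0.174, so H* = 8.79.
From dN/dt = 0: 1.31(1 - N*/535) = 0.0227·8.79, giving N* = 535·(1 - 0.152) = 454.
From dH/dt = 0: 0.00527·454 - 0.455 = 0.0489P*, so P* = 1.94/0.0489 = 39.6.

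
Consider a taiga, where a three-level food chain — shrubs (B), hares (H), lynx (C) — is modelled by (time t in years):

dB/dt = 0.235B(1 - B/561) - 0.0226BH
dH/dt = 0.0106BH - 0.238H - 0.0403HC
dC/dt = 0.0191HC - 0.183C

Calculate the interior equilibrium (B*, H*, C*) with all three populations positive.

B* ≈ 44.1, H* ≈ 9.58, C* ≈ 5.69

From dC/dt = 0: 0.0191H* = 0.183, so H* = 9.58.
From dB/dt = 0: 0.235(1 - B*/561) = 0.0226·9.58, giving B* = 561·(1 - 0.921) = 44.1.
From dH/dt = 0: 0.0106·44.1 - 0.238 = 0.0403C*, so C* = 0.229/0.0403 = 5.69.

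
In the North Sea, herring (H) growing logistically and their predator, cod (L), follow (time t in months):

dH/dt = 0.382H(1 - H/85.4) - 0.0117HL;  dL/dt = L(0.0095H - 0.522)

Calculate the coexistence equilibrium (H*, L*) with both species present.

From dL/dt = 0 with L > 0: 0.0095H* = 0.522, so H* = 54.9.
Substitute into dH/dt = 0: 0.382(1 - 54.9/85.4) = 0.0117L*.
The bracket is 0.357, giving L* = 0.136/0.0117 = 11.6.

H* ≈ 54.9, L* ≈ 11.6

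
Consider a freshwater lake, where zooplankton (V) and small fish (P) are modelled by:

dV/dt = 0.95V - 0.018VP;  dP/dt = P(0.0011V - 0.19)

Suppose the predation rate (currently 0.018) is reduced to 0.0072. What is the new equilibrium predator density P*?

At the interior fixed point, setting dV/dt = 0 with V > 0 fixes P* = (prey growth rate)/(VP coefficient) — independent of the other coefficients.
With the change, P* = 0.95/0.0072 = 132; it rises from 52.8.

P* ≈ 132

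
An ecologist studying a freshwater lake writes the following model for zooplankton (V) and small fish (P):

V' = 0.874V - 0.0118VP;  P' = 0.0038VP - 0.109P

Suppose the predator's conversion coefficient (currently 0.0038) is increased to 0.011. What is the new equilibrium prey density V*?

V* ≈ 9.91

At the interior fixed point, setting dP/dt = 0 with P > 0 fixes V* = (predator death rate)/(VP coefficient) — independent of the other coefficients.
With the change, V* = 0.109/0.011 = 9.91; it falls from 28.7.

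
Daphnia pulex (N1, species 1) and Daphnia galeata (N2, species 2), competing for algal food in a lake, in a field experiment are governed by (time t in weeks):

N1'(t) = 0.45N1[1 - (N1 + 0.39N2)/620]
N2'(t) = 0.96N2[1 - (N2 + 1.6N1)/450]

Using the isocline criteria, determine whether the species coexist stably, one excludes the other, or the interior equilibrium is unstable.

species 1 excludes species 2

Compare the nullcline intercepts: K1/α12 = 620/0.39 = 1590 > K2 = 450; K2/α21 = 450/1.6 = 281 < K1 = 620.
Since the inequalities point opposite ways, species 1 can invade but species 2 cannot.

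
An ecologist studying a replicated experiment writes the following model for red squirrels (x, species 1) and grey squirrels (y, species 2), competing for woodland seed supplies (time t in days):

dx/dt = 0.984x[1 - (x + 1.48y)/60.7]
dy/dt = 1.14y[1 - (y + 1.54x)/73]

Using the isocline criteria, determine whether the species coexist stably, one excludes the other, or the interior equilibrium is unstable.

Compare the nullcline intercepts: K1/α12 = 60.7/1.48 = 41 < K2 = 73; K2/α21 = 73/1.54 = 47.4 < K1 = 60.7.
Since both are reversed, neither can invade when rare; the interior point is a saddle.

unstable coexistence (outcome depends on initial conditions)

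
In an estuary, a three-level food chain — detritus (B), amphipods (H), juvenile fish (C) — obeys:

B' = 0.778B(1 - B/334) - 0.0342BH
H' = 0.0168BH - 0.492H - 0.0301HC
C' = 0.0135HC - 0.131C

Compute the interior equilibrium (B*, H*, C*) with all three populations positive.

B* ≈ 192, H* ≈ 9.7, C* ≈ 90.6

From dC/dt = 0: 0.0135H* = 0.131, so H* = 9.7.
From dB/dt = 0: 0.778(1 - B*/334) = 0.0342·9.7, giving B* = 334·(1 - 0.427) = 192.
From dH/dt = 0: 0.0168·192 - 0.492 = 0.0301C*, so C* = 2.73/0.0301 = 90.6.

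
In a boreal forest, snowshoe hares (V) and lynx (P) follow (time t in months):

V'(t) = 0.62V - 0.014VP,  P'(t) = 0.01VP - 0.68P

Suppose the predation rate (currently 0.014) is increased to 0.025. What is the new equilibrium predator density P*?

P* ≈ 24.8

At the interior fixed point, setting dV/dt = 0 with V > 0 fixes P* = (prey growth rate)/(VP coefficient) — independent of the other coefficients.
With the change, P* = 0.62/0.025 = 24.8; it falls from 44.3.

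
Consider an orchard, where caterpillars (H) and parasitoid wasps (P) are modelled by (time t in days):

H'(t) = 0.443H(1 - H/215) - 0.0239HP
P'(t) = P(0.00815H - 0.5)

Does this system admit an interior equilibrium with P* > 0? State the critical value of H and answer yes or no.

Threshold H = 61.3; K > 61.3, so yes, the predator persists.

The predator equation gives dP/dt > 0 only when H > 0.5/0.00815 = 61.3.
Without the predator, H → K = 215. Since 215 > 61.3, the predator can invade and persist.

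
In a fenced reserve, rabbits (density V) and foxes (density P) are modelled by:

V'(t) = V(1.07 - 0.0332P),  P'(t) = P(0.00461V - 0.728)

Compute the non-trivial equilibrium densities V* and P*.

Set dP/dt = 0 with P > 0: 0.00461V - 0.728 = 0, so V* = 0.728/0.00461 = 158.
Set dV/dt = 0 with V > 0: 1.07 - 0.0332P = 0, so P* = 1.07/0.0332 = 32.2.

V* ≈ 158, P* ≈ 32.2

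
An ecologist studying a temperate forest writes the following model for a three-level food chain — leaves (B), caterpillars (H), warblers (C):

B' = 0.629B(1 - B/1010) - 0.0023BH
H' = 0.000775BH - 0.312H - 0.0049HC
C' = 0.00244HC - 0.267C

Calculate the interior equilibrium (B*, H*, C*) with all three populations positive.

B* ≈ 606, H* ≈ 109, C* ≈ 32.2

From dC/dt = 0: 0.00244H* = 0.267, so H* = 109.
From dB/dt = 0: 0.629(1 - B*/1010) = 0.0023·109, giving B* = 1010·(1 - 0.4) = 606.
From dH/dt = 0: 0.000775·606 - 0.312 = 0.0049C*, so C* = 0.158/0.0049 = 32.2.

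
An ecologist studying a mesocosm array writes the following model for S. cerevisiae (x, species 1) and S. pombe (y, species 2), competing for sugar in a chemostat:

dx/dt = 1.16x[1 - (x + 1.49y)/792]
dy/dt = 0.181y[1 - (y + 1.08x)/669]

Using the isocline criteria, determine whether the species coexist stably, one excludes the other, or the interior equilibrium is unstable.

unstable coexistence (outcome depends on initial conditions)

Compare the nullcline intercepts: K1/α12 = 792/1.49 = 532 < K2 = 669; K2/α21 = 669/1.08 = 619 < K1 = 792.
Since both are reversed, neither can invade when rare; the interior point is a saddle.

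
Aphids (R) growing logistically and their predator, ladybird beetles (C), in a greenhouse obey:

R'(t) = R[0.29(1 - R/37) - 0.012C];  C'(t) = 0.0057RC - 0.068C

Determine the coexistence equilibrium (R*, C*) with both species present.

From dC/dt = 0 with C > 0: 0.0057R* = 0.068, so R* = 11.9.
Substitute into dR/dt = 0: 0.29(1 - 11.9/37) = 0.012C*.
The bracket is 0.678, giving C* = 0.196/0.012 = 16.4.

R* ≈ 11.9, C* ≈ 16.4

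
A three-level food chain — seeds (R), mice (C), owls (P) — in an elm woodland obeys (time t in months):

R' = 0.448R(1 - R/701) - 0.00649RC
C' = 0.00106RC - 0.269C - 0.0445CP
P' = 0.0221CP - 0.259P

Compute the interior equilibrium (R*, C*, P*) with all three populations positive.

From dP/dt = 0: 0.0221C* = 0.259, so C* = 11.7.
From dR/dt = 0: 0.448(1 - R*/701) = 0.00649·11.7, giving R* = 701·(1 - 0.17) = 582.
From dC/dt = 0: 0.00106·582 - 0.269 = 0.0445P*, so P* = 0.348/0.0445 = 7.82.

R* ≈ 582, C* ≈ 11.7, P* ≈ 7.82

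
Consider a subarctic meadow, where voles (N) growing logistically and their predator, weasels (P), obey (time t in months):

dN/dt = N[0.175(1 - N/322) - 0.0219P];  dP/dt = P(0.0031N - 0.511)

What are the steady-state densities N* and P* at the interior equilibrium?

From dP/dt = 0 with P > 0: 0.0031N* = 0.511, so N* = 165.
Substitute into dN/dt = 0: 0.175(1 - 165/322) = 0.0219P*.
The bracket is 0.488, giving P* = 0.0854/0.0219 = 3.9.

N* ≈ 165, P* ≈ 3.9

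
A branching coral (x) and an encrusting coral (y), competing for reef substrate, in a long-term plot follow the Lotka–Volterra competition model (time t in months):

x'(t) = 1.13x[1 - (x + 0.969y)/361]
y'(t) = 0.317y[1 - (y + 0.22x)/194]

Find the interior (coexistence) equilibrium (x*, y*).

Setting both brackets to zero gives the nullclines x + 0.969y = 361 and 0.22x + y = 194.
Substituting y = 194 - 0.22x into the first: x(1 - 0.969·0.22) = 361 - 0.969·194.
So x* = 173/0.787 = 220, and then y* = 194 - 0.22·220 = 146.

x* ≈ 220, y* ≈ 146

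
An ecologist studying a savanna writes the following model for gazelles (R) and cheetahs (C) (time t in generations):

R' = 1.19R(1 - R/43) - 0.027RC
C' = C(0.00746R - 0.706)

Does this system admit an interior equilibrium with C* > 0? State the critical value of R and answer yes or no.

The predator equation gives dC/dt > 0 only when R > 0.706/0.00746 = 94.6.
Without the predator, R → K = 43. Since 43 < 94.6, the predator cannot invade.

Threshold R = 94.6; K < 94.6, so no, the predator goes extinct.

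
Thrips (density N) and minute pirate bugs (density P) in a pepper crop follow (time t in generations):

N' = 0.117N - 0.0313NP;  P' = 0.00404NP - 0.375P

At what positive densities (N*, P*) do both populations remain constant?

Set dP/dt = 0 with P > 0: 0.00404N - 0.375 = 0, so N* = 0.375/0.00404 = 92.8.
Set dN/dt = 0 with N > 0: 0.117 - 0.0313P = 0, so P* = 0.117/0.0313 = 3.74.

N* ≈ 92.8, P* ≈ 3.74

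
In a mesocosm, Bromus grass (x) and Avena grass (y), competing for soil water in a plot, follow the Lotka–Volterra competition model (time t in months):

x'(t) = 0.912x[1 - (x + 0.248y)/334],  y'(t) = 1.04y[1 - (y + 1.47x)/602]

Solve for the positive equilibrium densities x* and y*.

x* ≈ 291, y* ≈ 175

Setting both brackets to zero gives the nullclines x + 0.248y = 334 and 1.47x + y = 602.
Substituting y = 602 - 1.47x into the first: x(1 - 0.248·1.47) = 334 - 0.248·602.
So x* = 185/0.635 = 291, and then y* = 602 - 1.47·291 = 175.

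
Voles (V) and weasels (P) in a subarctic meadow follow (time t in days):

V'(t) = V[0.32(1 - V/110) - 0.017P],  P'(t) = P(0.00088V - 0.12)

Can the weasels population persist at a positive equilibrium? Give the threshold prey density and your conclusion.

Threshold V = 136; K < 136, so no, the predator goes extinct.

The predator equation gives dP/dt > 0 only when V > 0.12/0.00088 = 136.
Without the predator, V → K = 110. Since 110 < 136, the predator cannot invade.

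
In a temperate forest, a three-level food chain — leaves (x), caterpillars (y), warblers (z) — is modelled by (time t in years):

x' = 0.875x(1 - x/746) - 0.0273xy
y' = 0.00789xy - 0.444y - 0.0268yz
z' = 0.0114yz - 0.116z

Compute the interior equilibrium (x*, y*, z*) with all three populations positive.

From dz/dt = 0: 0.0114y* = 0.116, so y* = 10.2.
From dx/dt = 0: 0.875(1 - x*/746) = 0.0273·10.2, giving x* = 746·(1 - 0.317) = 509.
From dy/dt = 0: 0.00789·509 - 0.444 = 0.0268z*, so z* = 3.57/0.0268 = 133.

x* ≈ 509, y* ≈ 10.2, z* ≈ 133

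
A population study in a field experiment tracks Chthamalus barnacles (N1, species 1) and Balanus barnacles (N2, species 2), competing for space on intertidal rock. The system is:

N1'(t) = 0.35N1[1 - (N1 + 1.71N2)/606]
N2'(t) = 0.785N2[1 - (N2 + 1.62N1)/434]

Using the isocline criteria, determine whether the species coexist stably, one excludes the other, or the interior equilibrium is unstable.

Compare the nullcline intercepts: K1/α12 = 606/1.71 = 354 < K2 = 434; K2/α21 = 434/1.62 = 268 < K1 = 606.
Since both are reversed, neither can invade when rare; the interior point is a saddle.

unstable coexistence (outcome depends on initial conditions)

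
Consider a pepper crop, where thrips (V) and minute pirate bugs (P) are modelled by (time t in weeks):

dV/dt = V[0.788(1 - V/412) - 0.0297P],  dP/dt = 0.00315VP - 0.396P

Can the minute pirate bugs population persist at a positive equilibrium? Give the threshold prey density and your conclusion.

Threshold V = 126; K > 126, so yes, the predator persists.

The predator equation gives dP/dt > 0 only when V > 0.396/0.00315 = 126.
Without the predator, V → K = 412. Since 412 > 126, the predator can invade and persist.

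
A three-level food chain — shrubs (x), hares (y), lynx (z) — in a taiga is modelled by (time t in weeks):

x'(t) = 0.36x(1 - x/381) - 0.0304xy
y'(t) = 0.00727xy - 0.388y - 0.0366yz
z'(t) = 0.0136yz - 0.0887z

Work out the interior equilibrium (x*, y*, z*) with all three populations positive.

From dz/dt = 0: 0.0136y* = 0.0887, so y* = 6.52.
From dx/dt = 0: 0.36(1 - x*/381) = 0.0304·6.52, giving x* = 381·(1 - 0.551) = 171.
From dy/dt = 0: 0.00727·171 - 0.388 = 0.0366z*, so z* = 0.856/0.0366 = 23.4.

x* ≈ 171, y* ≈ 6.52, z* ≈ 23.4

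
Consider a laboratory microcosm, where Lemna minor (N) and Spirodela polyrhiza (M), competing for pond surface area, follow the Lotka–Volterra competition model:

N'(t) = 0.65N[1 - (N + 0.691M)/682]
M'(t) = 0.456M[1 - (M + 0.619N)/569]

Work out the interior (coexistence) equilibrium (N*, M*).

N* ≈ 505, M* ≈ 257

Setting both brackets to zero gives the nullclines N + 0.691M = 682 and 0.619N + M = 569.
Substituting M = 569 - 0.619N into the first: N(1 - 0.691·0.619) = 682 - 0.691·569.
So N* = 289/0.572 = 505, and then M* = 569 - 0.619·505 = 257.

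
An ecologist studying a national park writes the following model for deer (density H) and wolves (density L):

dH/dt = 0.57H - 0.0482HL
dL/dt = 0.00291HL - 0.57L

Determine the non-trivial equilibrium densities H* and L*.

Set dL/dt = 0 with L > 0: 0.00291H - 0.57 = 0, so H* = 0.57/0.00291 = 196.
Set dH/dt = 0 with H > 0: 0.57 - 0.0482L = 0, so L* = 0.57/0.0482 = 11.8.

H* ≈ 196, L* ≈ 11.8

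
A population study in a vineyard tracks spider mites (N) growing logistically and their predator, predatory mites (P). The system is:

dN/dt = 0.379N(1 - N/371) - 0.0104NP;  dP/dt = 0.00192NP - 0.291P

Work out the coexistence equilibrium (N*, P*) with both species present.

N* ≈ 152, P* ≈ 21.6

From dP/dt = 0 with P > 0: 0.00192N* = 0.291, so N* = 152.
Substitute into dN/dt = 0: 0.379(1 - 152/371) = 0.0104P*.
The bracket is 0.591, giving P* = 0.224/0.0104 = 21.6.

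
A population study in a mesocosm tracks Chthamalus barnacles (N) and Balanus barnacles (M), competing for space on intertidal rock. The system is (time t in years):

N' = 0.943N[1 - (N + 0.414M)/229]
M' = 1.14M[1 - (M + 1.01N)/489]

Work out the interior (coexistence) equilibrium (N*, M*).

N* ≈ 45.6, M* ≈ 443

Setting both brackets to zero gives the nullclines N + 0.414M = 229 and 1.01N + M = 489.
Substituting M = 489 - 1.01N into the first: N(1 - 0.414·1.01) = 229 - 0.414·489.
So N* = 26.6/0.582 = 45.6, and then M* = 489 - 1.01·45.6 = 443.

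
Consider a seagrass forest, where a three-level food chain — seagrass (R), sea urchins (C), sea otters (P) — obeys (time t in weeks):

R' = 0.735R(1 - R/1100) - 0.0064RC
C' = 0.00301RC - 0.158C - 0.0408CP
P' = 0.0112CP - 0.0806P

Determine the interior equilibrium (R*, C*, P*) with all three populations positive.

R* ≈ 1030, C* ≈ 7.2, P* ≈ 72.2

From dP/dt = 0: 0.0112C* = 0.0806, so C* = 7.2.
From dR/dt = 0: 0.735(1 - R*/1100) = 0.0064·7.2, giving R* = 1100·(1 - 0.0627) = 1030.
From dC/dt = 0: 0.00301·1030 - 0.158 = 0.0408P*, so P* = 2.95/0.0408 = 72.2.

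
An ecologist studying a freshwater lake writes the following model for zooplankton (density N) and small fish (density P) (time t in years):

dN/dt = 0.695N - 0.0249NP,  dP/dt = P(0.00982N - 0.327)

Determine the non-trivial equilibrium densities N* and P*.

Set dP/dt = 0 with P > 0: 0.00982N - 0.327 = 0, so N* = 0.327/0.00982 = 33.3.
Set dN/dt = 0 with N > 0: 0.695 - 0.0249P = 0, so P* = 0.695/0.0249 = 27.9.

N* ≈ 33.3, P* ≈ 27.9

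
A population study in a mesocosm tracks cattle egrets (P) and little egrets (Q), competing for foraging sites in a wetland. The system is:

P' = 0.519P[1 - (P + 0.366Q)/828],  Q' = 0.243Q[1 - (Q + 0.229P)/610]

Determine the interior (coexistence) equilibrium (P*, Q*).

Setting both brackets to zero gives the nullclines P + 0.366Q = 828 and 0.229P + Q = 610.
Substituting Q = 610 - 0.229P into the first: P(1 - 0.366·0.229) = 828 - 0.366·610.
So P* = 605/0.916 = 660, and then Q* = 610 - 0.229·660 = 459.

P* ≈ 660, Q* ≈ 459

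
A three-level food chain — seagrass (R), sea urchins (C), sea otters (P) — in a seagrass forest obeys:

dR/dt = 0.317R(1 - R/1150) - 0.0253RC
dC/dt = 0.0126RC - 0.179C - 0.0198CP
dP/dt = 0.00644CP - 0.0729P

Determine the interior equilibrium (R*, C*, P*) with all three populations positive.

From dP/dt = 0: 0.00644C* = 0.0729, so C* = 11.3.
From dR/dt = 0: 0.317(1 - R*/1150) = 0.0253·11.3, giving R* = 1150·(1 - 0.903) = 111.
From dC/dt = 0: 0.0126·111 - 0.179 = 0.0198P*, so P* = 1.22/0.0198 = 61.6.

R* ≈ 111, C* ≈ 11.3, P* ≈ 61.6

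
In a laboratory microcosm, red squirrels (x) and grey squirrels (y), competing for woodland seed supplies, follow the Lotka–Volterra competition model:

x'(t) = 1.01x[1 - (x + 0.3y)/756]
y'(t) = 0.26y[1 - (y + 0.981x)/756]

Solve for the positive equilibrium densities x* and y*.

x* ≈ 750, y* ≈ 20.4

Setting both brackets to zero gives the nullclines x + 0.3y = 756 and 0.981x + y = 756.
Substituting y = 756 - 0.981x into the first: x(1 - 0.3·0.981) = 756 - 0.3·756.
So x* = 529/0.706 = 750, and then y* = 756 - 0.981·750 = 20.4.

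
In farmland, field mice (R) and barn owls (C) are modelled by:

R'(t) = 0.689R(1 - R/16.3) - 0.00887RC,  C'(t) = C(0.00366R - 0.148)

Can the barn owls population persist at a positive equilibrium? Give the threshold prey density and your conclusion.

Threshold R = 40.4; K < 40.4, so no, the predator goes extinct.

The predator equation gives dC/dt > 0 only when R > 0.148/0.00366 = 40.4.
Without the predator, R → K = 16.3. Since 16.3 < 40.4, the predator cannot invade.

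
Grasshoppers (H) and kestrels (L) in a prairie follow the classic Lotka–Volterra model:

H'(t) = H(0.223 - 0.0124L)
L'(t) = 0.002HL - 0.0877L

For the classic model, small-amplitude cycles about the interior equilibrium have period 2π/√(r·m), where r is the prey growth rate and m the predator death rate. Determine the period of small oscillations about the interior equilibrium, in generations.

Here r = 0.223 and m = 0.0877, so r·m = 0.0196.
ω = √0.0196 = 0.14 per generation, hence T = 2π/ω ≈ 44.9 generations.

T ≈ 44.9 generations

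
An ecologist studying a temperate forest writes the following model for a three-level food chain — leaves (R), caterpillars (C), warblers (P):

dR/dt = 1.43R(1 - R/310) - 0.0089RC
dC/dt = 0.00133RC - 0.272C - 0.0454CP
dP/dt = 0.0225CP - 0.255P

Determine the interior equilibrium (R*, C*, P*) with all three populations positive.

R* ≈ 288, C* ≈ 11.3, P* ≈ 2.45

From dP/dt = 0: 0.0225C* = 0.255, so C* = 11.3.
From dR/dt = 0: 1.43(1 - R*/310) = 0.0089·11.3, giving R* = 310·(1 - 0.0705) = 288.
From dC/dt = 0: 0.00133·288 - 0.272 = 0.0454P*, so P* = 0.111/0.0454 = 2.45.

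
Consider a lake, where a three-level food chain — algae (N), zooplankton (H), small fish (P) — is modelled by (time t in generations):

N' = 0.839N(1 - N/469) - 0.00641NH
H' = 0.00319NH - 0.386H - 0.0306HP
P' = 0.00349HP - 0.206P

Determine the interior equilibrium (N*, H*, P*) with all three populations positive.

From dP/dt = 0: 0.00349H* = 0.206, so H* = 59.
From dN/dt = 0: 0.839(1 - N*/469) = 0.00641·59, giving N* = 469·(1 - 0.451) = 257.
From dH/dt = 0: 0.00319·257 - 0.386 = 0.0306P*, so P* = 0.435/0.0306 = 14.2.

N* ≈ 257, H* ≈ 59, P* ≈ 14.2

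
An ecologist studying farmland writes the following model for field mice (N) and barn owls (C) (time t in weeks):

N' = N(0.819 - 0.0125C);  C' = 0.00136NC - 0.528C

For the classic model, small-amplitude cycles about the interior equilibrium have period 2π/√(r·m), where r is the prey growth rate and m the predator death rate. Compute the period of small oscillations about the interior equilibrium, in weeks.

Here r = 0.819 and m = 0.528, so r·m = 0.432.
ω = √0.432 = 0.658 per week, hence T = 2π/ω ≈ 9.55 weeks.

T ≈ 9.55 weeks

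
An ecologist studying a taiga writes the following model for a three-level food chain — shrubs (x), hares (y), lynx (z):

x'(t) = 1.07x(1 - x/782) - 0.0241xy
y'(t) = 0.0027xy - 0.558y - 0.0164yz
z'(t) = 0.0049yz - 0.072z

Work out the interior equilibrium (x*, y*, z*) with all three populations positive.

From dz/dt = 0: 0.0049y* = 0.072, so y* = 14.7.
From dx/dt = 0: 1.07(1 - x*/782) = 0.0241·14.7, giving x* = 782·(1 - 0.331) = 523.
From dy/dt = 0: 0.0027·523 - 0.558 = 0.0164z*, so z* = 0.855/0.0164 = 52.1.

x* ≈ 523, y* ≈ 14.7, z* ≈ 52.1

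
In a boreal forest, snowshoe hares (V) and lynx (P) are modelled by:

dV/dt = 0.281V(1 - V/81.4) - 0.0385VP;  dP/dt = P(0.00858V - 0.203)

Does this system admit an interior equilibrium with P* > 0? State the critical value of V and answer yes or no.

The predator equation gives dP/dt > 0 only when V > 0.203/0.00858 = 23.7.
Without the predator, V → K = 81.4. Since 81.4 > 23.7, the predator can invade and persist.

Threshold V = 23.7; K > 23.7, so yes, the predator persists.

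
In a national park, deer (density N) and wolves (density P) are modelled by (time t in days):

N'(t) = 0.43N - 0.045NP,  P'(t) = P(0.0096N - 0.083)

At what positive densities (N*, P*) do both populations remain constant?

N* ≈ 8.65, P* ≈ 9.56

Set dP/dt = 0 with P > 0: 0.0096N - 0.083 = 0, so N* = 0.083/0.0096 = 8.65.
Set dN/dt = 0 with N > 0: 0.43 - 0.045P = 0, so P* = 0.43/0.045 = 9.56.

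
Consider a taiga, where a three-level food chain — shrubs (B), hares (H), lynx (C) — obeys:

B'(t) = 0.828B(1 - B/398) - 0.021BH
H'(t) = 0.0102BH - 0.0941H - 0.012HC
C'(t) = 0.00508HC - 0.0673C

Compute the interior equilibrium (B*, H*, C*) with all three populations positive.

From dC/dt = 0: 0.00508H* = 0.0673, so H* = 13.2.
From dB/dt = 0: 0.828(1 - B*/398) = 0.021·13.2, giving B* = 398·(1 - 0.336) = 264.
From dH/dt = 0: 0.0102·264 - 0.0941 = 0.012C*, so C* = 2.6/0.012 = 217.

B* ≈ 264, H* ≈ 13.2, C* ≈ 217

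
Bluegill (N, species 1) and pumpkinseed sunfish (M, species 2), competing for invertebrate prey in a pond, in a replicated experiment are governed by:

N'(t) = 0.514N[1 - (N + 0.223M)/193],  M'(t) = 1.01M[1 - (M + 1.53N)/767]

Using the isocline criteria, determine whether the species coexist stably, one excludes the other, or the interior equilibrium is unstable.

Compare the nullcline intercepts: K1/α12 = 193/0.223 = 865 > K2 = 767; K2/α21 = 767/1.53 = 501 > K1 = 193.
Since both inequalities hold, each species can invade when rare, so the interior equilibrium is stable.

stable coexistence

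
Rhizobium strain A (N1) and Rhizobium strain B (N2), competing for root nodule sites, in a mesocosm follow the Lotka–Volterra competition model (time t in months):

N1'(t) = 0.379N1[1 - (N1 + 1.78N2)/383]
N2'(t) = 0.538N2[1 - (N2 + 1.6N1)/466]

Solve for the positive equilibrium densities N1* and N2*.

Setting both brackets to zero gives the nullclines N1 + 1.78N2 = 383 and 1.6N1 + N2 = 466.
Substituting N2 = 466 - 1.6N1 into the first: N1(1 - 1.78·1.6) = 383 - 1.78·466.
So N1* = -446/-1.85 = 242, and then N2* = 466 - 1.6·242 = 79.4.

N1* ≈ 242, N2* ≈ 79.4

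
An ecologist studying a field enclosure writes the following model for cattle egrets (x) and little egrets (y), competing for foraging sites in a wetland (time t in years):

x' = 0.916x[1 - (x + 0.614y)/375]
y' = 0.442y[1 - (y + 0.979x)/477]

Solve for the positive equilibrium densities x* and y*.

x* ≈ 206, y* ≈ 275

Setting both brackets to zero gives the nullclines x + 0.614y = 375 and 0.979x + y = 477.
Substituting y = 477 - 0.979x into the first: x(1 - 0.614·0.979) = 375 - 0.614·477.
So x* = 82.1/0.399 = 206, and then y* = 477 - 0.979·206 = 275.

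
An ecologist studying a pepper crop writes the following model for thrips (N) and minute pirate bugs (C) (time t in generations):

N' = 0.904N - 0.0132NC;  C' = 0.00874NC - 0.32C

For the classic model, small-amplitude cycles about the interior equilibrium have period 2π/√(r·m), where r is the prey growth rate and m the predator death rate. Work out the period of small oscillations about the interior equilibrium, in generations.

Here r = 0.904 and m = 0.32, so r·m = 0.289.
ω = √0.289 = 0.538 per generation, hence T = 2π/ω ≈ 11.7 generations.

T ≈ 11.7 generations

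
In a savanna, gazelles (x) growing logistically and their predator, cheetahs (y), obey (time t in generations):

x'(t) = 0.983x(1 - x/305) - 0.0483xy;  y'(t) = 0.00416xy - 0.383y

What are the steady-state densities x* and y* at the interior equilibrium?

From dy/dt = 0 with y > 0: 0.00416x* = 0.383, so x* = 92.1.
Substitute into dx/dt = 0: 0.983(1 - 92.1/305) = 0.0483y*.
The bracket is 0.698, giving y* = 0.686/0.0483 = 14.2.

x* ≈ 92.1, y* ≈ 14.2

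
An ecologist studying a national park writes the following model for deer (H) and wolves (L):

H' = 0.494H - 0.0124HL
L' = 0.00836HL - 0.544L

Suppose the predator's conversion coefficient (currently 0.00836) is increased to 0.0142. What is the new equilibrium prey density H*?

At the interior fixed point, setting dL/dt = 0 with L > 0 fixes H* = (predator death rate)/(HL coefficient) — independent of the other coefficients.
With the change, H* = 0.544/0.0142 = 38.3; it falls from 65.1.

H* ≈ 38.3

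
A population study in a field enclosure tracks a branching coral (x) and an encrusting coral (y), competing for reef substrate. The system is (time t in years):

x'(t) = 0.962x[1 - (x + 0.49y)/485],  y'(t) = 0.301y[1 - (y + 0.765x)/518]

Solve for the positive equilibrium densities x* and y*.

x* ≈ 370, y* ≈ 235

Setting both brackets to zero gives the nullclines x + 0.49y = 485 and 0.765x + y = 518.
Substituting y = 518 - 0.765x into the first: x(1 - 0.49·0.765) = 485 - 0.49·518.
So x* = 231/0.625 = 370, and then y* = 518 - 0.765·370 = 235.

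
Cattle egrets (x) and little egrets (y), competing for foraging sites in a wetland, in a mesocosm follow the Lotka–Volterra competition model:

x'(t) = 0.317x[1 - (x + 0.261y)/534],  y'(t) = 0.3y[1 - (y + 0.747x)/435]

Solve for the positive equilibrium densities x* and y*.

Setting both brackets to zero gives the nullclines x + 0.261y = 534 and 0.747x + y = 435.
Substituting y = 435 - 0.747x into the first: x(1 - 0.261·0.747) = 534 - 0.261·435.
So x* = 420/0.805 = 522, and then y* = 435 - 0.747·522 = 44.8.

x* ≈ 522, y* ≈ 44.8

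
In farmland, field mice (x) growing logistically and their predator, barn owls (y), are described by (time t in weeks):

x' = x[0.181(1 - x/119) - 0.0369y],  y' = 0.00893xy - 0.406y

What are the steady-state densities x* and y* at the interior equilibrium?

From dy/dt = 0 with y > 0: 0.00893x* = 0.406, so x* = 45.5.
Substitute into dx/dt = 0: 0.181(1 - 45.5/119) = 0.0369y*.
The bracket is 0.618, giving y* = 0.112/0.0369 = 3.03.

x* ≈ 45.5, y* ≈ 3.03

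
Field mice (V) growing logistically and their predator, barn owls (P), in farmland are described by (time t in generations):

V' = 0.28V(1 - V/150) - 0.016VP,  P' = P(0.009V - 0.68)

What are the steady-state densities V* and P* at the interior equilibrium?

V* ≈ 75.6, P* ≈ 8.69

From dP/dt = 0 with P > 0: 0.009V* = 0.68, so V* = 75.6.
Substitute into dV/dt = 0: 0.28(1 - 75.6/150) = 0.016P*.
The bracket is 0.496, giving P* = 0.139/0.016 = 8.69.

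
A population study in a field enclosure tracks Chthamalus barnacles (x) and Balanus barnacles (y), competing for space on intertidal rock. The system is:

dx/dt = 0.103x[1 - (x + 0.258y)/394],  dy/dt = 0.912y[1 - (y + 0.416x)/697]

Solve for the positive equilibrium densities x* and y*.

x* ≈ 240, y* ≈ 597

Setting both brackets to zero gives the nullclines x + 0.258y = 394 and 0.416x + y = 697.
Substituting y = 697 - 0.416x into the first: x(1 - 0.258·0.416) = 394 - 0.258·697.
So x* = 214/0.893 = 240, and then y* = 697 - 0.416·240 = 597.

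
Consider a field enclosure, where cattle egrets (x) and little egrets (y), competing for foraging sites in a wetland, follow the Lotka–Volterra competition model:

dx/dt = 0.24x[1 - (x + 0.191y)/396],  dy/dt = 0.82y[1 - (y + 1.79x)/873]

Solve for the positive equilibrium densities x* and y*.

Setting both brackets to zero gives the nullclines x + 0.191y = 396 and 1.79x + y = 873.
Substituting y = 873 - 1.79x into the first: x(1 - 0.191·1.79) = 396 - 0.191·873.
So x* = 229/0.658 = 348, and then y* = 873 - 1.79·348 = 249.

x* ≈ 348, y* ≈ 249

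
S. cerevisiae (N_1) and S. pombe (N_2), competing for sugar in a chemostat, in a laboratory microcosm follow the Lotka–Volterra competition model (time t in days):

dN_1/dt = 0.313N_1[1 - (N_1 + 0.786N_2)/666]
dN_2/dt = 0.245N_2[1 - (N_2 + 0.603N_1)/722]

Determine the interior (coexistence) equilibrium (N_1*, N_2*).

N_1* ≈ 187, N_2* ≈ 609

Setting both brackets to zero gives the nullclines N_1 + 0.786N_2 = 666 and 0.603N_1 + N_2 = 722.
Substituting N_2 = 722 - 0.603N_1 into the first: N_1(1 - 0.786·0.603) = 666 - 0.786·722.
So N_1* = 98.5/0.526 = 187, and then N_2* = 722 - 0.603·187 = 609.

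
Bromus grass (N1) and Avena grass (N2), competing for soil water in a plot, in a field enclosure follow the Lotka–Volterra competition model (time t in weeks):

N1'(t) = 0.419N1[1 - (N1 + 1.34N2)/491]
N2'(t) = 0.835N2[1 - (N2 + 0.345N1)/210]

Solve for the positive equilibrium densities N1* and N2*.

N1* ≈ 390, N2* ≈ 75.5

Setting both brackets to zero gives the nullclines N1 + 1.34N2 = 491 and 0.345N1 + N2 = 210.
Substituting N2 = 210 - 0.345N1 into the first: N1(1 - 1.34·0.345) = 491 - 1.34·210.
So N1* = 210/0.538 = 390, and then N2* = 210 - 0.345·390 = 75.5.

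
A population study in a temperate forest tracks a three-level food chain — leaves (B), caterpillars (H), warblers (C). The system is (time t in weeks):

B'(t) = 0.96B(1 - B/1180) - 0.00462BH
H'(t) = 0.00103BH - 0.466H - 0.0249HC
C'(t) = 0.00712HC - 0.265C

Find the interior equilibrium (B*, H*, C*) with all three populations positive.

B* ≈ 969, H* ≈ 37.2, C* ≈ 21.4

From dC/dt = 0: 0.00712H* = 0.265, so H* = 37.2.
From dB/dt = 0: 0.96(1 - B*/1180) = 0.00462·37.2, giving B* = 1180·(1 - 0.179) = 969.
From dH/dt = 0: 0.00103·969 - 0.466 = 0.0249C*, so C* = 0.532/0.0249 = 21.4.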